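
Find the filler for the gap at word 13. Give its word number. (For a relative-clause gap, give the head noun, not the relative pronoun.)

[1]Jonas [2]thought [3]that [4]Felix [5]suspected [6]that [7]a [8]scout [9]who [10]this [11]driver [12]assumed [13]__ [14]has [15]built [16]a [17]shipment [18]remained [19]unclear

8

The gap at 13 is the subject of "built", inside a relative clause.
The relative pronoun is "who" (word 9); it is bound by the head noun immediately before it.
Its filler is the head noun "scout", at word 8.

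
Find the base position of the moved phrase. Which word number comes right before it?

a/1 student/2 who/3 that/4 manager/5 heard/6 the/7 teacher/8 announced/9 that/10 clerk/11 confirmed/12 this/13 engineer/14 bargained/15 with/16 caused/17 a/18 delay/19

The displaced element is "a student" (word 2).
It is linked across 3 clause boundaries (Ø → Ø → Ø).
It functions as the object of the preposition "with" of "bargained", so the gap sits immediately after word 16 ("with").
Base order: That manager heard the teacher announced that clerk confirmed this engineer bargained with a student.

16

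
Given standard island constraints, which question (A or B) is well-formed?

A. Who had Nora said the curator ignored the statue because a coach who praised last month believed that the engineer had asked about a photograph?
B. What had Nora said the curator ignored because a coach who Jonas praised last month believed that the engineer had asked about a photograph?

In A, the wh-phrase is extracted from inside an adjunct island (introduced by "because"), which blocks movement.
In B, the extraction path crosses only that-complement boundaries, which are transparent.
So B is grammatical.

B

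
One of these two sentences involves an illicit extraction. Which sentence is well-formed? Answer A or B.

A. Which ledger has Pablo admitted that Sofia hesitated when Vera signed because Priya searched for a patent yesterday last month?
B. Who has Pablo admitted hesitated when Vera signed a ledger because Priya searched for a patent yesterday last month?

B

In A, the wh-phrase is extracted from inside an adjunct island (introduced by "when"), which blocks movement.
In B, the extraction path crosses only that-complement boundaries, which are transparent.
So B is grammatical.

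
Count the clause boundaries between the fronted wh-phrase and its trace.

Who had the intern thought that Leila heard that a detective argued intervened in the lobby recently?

"who" is extracted from the subject of "intervened".
Boundaries crossed, outermost first: [that], [that], [Ø] — 3 in total.

3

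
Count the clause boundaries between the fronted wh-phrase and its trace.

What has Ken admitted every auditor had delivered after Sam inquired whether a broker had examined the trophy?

1

"what" is extracted from the object of "delivered".
Boundaries crossed, outermost first: [Ø] — 1 in total.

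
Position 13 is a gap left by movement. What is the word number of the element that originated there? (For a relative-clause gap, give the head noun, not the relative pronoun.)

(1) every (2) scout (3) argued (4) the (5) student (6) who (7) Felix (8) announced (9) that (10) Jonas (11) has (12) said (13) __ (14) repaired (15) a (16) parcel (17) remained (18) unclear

The gap at 13 is the subject of "repaired", inside a relative clause.
The relative pronoun is "who" (word 6); it is bound by the head noun immediately before it.
Its filler is the head noun "student", at word 5.

5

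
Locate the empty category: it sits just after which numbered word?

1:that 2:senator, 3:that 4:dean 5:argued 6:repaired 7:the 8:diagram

5

The displaced element is "that senator" (word 2).
It is linked across 1 clause boundary (Ø).
It functions as the subject of "repaired", so the gap sits immediately after word 5 ("argued").
Base order: That dean argued that that senator repaired the diagram.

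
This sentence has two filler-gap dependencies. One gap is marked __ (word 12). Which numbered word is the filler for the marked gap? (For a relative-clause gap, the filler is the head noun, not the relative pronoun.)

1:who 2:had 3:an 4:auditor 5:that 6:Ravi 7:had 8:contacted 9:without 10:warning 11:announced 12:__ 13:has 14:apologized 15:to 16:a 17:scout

The marked gap is the subject of "apologized".
Its filler is the fronted wh-phrase "who", at word 1.
(The other dependency links word 4 to a gap after word 8.)

1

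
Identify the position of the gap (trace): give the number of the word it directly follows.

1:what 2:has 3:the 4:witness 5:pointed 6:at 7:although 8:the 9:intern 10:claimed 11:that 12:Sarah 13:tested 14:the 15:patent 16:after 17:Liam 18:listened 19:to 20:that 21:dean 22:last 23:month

6

The displaced element is "what" (word 1).
It functions as the object of the preposition "at" of "pointed", so the gap sits immediately after word 6 ("at").
Base order: The witness has pointed at what although the intern claimed that Sarah tested the patent after Liam listened to that dean last month.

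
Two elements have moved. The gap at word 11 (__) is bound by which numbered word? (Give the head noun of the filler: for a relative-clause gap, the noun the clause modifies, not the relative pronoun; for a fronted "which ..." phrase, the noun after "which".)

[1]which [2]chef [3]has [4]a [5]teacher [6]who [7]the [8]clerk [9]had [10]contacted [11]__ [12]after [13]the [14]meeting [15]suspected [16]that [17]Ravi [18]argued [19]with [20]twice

5

The marked gap is inside the relative clause, the direct object of "contacted".
Its filler is the head noun "teacher" (via "who"), at word 5.
(The other dependency links word 2 to a gap after word 19.)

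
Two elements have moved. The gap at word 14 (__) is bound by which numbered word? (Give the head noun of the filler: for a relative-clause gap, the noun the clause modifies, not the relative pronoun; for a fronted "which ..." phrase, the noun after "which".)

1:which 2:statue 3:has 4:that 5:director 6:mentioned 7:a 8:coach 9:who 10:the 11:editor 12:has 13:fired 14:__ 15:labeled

The marked gap is inside the relative clause, the direct object of "fired".
Its filler is the head noun "coach" (via "who"), at word 8.
(The other dependency links word 2 to a gap after word 15.)

8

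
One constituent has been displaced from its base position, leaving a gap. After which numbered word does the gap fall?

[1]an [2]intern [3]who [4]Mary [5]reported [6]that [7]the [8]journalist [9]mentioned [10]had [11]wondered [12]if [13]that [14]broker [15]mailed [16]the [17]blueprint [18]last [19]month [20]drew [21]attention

9

The displaced element is "an intern" (word 2).
It is linked across 2 clause boundaries (that → Ø).
It functions as the subject of "wondered", so the gap sits immediately after word 9 ("mentioned").
Base order: Mary reported that the journalist mentioned that an intern had wondered if that broker mailed the blueprint last month.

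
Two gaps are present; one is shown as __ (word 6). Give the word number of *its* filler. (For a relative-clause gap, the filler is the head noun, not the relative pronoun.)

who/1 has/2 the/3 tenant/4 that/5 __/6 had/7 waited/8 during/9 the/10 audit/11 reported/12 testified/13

The marked gap is inside the relative clause, the subject of "waited".
Its filler is the head noun "tenant" (via "that"), at word 4.
(The other dependency links word 1 to a gap after word 12.)

4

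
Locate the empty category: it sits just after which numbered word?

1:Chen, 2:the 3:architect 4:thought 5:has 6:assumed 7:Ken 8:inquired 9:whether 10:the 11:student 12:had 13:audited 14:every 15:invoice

The displaced element is "Chen" (word 1).
It is linked across 1 clause boundary (Ø).
It functions as the subject of "assumed", so the gap sits immediately after word 4 ("thought").
Base order: The architect thought that Chen has assumed Ken inquired whether the student had audited every invoice.

4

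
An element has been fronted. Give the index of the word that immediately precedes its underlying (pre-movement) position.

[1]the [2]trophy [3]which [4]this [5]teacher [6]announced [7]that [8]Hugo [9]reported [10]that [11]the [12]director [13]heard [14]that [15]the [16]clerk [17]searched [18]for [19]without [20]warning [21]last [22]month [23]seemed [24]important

The displaced element is "the trophy" (word 2).
It is linked across 3 clause boundaries (that → that → that).
It functions as the object of the preposition "for" of "searched", so the gap sits immediately after word 18 ("for").
Base order: This teacher announced that Hugo reported that the director heard that the clerk searched for the trophy without warning last month.

18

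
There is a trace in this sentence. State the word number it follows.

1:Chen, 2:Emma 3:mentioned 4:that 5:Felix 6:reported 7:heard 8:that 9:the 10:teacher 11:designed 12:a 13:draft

The displaced element is "Chen" (word 1).
It is linked across 2 clause boundaries (that → Ø).
It functions as the subject of "heard", so the gap sits immediately after word 6 ("reported").
Base order: Emma mentioned that Felix reported that Chen heard that the teacher designed a draft.

6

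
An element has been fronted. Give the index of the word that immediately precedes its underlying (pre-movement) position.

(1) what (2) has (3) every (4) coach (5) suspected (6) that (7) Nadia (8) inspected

8

The displaced element is "what" (word 1).
It is linked across 1 clause boundary (that).
It functions as the direct object of "inspected", so the gap sits immediately after word 8 ("inspected").
Base order: Every coach has suspected that Nadia inspected what.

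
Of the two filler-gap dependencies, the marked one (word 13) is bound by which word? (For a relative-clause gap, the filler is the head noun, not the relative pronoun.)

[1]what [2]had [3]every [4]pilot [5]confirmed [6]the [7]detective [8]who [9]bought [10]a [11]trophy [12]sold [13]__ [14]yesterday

The marked gap is the direct object of "sold".
Its filler is the fronted wh-phrase "what", at word 1.
(The other dependency links word 7 to a gap after word 8.)

1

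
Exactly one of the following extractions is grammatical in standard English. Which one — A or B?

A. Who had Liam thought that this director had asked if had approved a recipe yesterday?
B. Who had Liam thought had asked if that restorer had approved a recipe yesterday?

In A, the wh-phrase is extracted from inside a wh-island (introduced by "if"), which blocks movement.
In B, the extraction path crosses only that-complement boundaries, which are transparent.
So B is grammatical.

B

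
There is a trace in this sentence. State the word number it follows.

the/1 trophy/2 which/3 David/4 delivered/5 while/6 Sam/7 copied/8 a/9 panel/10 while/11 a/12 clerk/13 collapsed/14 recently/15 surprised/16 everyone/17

The displaced element is "the trophy" (word 2).
It functions as the direct object of "delivered", so the gap sits immediately after word 5 ("delivered").
Base order: David delivered the trophy while Sam copied a panel while a clerk collapsed recently.

5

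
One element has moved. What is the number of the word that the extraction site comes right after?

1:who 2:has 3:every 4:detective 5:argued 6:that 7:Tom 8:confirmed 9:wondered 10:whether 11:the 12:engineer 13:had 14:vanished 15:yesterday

8

The displaced element is "who" (word 1).
It is linked across 2 clause boundaries (that → Ø).
It functions as the subject of "wondered", so the gap sits immediately after word 8 ("confirmed").
Base order: Every detective has argued that Tom confirmed who wondered whether the engineer had vanished yesterday.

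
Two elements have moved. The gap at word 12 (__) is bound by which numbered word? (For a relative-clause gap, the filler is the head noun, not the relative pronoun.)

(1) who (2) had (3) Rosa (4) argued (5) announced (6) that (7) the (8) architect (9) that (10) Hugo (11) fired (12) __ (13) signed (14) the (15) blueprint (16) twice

8

The marked gap is inside the relative clause, the direct object of "fired".
Its filler is the head noun "architect" (via "that"), at word 8.
(The other dependency links word 1 to a gap after word 4.)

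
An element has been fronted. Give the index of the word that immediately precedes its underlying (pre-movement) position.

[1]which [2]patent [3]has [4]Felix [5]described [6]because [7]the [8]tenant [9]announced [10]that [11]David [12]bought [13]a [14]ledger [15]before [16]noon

5

The displaced element is "which patent" (word 2).
It functions as the direct object of "described", so the gap sits immediately after word 5 ("described").
Base order: Felix has described which patent because the tenant announced that David bought a ledger before noon.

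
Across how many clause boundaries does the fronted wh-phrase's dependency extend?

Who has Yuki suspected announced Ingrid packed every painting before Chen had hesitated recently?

"who" is extracted from the subject of "announced".
Boundaries crossed, outermost first: [Ø] — 1 in total.

1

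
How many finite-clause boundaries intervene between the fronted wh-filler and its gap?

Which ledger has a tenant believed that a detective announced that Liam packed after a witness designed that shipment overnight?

2

"which ledger" is extracted from the object of "packed".
Boundaries crossed, outermost first: [that], [that] — 2 in total.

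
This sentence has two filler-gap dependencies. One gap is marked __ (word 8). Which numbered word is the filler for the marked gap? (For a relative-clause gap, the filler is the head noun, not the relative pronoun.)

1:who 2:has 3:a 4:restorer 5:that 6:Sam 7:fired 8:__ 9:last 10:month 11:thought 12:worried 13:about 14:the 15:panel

4

The marked gap is inside the relative clause, the direct object of "fired".
Its filler is the head noun "restorer" (via "that"), at word 4.
(The other dependency links word 1 to a gap after word 11.)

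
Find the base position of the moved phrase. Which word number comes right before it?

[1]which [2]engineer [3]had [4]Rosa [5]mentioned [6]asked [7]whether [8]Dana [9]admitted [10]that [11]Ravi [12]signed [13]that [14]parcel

The displaced element is "which engineer" (word 2).
It is linked across 1 clause boundary (Ø).
It functions as the subject of "asked", so the gap sits immediately after word 5 ("mentioned").
Base order: Rosa had mentioned which engineer asked whether Dana admitted that Ravi signed that parcel.

5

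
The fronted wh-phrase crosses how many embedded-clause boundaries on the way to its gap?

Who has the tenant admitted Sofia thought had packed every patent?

2

"who" is extracted from the subject of "packed".
Boundaries crossed, outermost first: [Ø], [Ø] — 2 in total.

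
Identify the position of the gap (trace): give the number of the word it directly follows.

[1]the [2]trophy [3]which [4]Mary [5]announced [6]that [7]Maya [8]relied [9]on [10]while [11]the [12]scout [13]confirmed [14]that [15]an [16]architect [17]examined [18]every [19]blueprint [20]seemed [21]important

The displaced element is "the trophy" (word 2).
It is linked across 1 clause boundary (that).
It functions as the object of the preposition "on" of "relied", so the gap sits immediately after word 9 ("on").
Base order: Mary announced that Maya relied on the trophy while the scout confirmed that an architect examined every blueprint.

9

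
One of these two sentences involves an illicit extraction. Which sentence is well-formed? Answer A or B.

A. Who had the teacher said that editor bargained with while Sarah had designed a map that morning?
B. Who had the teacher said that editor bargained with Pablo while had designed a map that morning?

A

In B, the wh-phrase is extracted from inside an adjunct island (introduced by "while"), which blocks movement.
In A, the extraction path crosses only that-complement boundaries, which are transparent.
So A is grammatical.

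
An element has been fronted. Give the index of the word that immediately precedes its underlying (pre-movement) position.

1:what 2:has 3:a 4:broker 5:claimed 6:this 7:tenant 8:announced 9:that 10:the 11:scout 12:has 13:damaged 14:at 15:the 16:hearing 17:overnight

13

The displaced element is "what" (word 1).
It is linked across 2 clause boundaries (Ø → that).
It functions as the direct object of "damaged", so the gap sits immediately after word 13 ("damaged").
Base order: A broker has claimed this tenant announced that the scout has damaged what at the hearing overnight.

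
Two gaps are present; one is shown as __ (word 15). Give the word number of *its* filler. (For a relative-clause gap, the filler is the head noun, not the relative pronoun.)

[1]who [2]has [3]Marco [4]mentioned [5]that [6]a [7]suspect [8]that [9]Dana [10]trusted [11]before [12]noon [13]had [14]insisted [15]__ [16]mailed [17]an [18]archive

1

The marked gap is the subject of "mailed".
Its filler is the fronted wh-phrase "who", at word 1.
(The other dependency links word 7 to a gap after word 10.)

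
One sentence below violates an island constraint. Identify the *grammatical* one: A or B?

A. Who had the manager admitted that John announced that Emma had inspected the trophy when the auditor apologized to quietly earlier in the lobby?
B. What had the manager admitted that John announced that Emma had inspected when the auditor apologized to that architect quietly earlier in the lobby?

In A, the wh-phrase is extracted from inside an adjunct island (introduced by "when"), which blocks movement.
In B, the extraction path crosses only that-complement boundaries, which are transparent.
So B is grammatical.

B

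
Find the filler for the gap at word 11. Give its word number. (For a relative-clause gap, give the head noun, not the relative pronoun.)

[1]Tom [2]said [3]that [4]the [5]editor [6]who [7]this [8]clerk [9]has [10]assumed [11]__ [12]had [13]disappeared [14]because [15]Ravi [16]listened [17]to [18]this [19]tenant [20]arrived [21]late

The gap at 11 is the subject of "disappeared", inside a relative clause.
The relative pronoun is "who" (word 6); it is bound by the head noun immediately before it.
Its filler is the head noun "editor", at word 5.

5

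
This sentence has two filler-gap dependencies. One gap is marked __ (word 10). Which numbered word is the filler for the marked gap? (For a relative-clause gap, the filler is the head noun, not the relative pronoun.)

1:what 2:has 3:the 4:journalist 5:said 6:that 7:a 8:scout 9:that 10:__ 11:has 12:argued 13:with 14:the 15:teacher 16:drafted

8

The marked gap is inside the relative clause, the subject of "argued".
Its filler is the head noun "scout" (via "that"), at word 8.
(The other dependency links word 1 to a gap after word 16.)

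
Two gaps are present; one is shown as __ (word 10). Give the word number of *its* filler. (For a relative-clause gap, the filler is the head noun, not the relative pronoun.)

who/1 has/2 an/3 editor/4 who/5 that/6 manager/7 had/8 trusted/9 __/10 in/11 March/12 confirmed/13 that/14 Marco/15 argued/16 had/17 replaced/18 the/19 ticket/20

4

The marked gap is inside the relative clause, the direct object of "trusted".
Its filler is the head noun "editor" (via "who"), at word 4.
(The other dependency links word 1 to a gap after word 16.)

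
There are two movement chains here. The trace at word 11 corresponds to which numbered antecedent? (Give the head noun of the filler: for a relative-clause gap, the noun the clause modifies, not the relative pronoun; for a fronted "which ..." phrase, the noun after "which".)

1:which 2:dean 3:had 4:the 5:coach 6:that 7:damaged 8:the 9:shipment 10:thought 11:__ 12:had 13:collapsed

The marked gap is the subject of "collapsed".
Its filler is the fronted wh-phrase "which dean", at word 2.
(The other dependency links word 5 to a gap after word 6.)

2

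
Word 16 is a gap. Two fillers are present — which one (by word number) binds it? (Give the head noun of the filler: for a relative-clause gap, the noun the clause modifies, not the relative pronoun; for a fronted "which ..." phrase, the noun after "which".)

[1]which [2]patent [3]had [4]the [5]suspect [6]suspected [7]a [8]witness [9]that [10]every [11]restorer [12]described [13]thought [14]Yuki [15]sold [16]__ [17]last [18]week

The marked gap is the direct object of "sold".
Its filler is the fronted wh-phrase "which patent", at word 2.
(The other dependency links word 8 to a gap after word 12.)

2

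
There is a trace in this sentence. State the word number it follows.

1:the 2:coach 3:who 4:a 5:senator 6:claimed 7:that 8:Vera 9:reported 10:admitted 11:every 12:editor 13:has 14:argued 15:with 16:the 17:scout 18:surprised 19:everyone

The displaced element is "the coach" (word 2).
It is linked across 2 clause boundaries (that → Ø).
It functions as the subject of "admitted", so the gap sits immediately after word 9 ("reported").
Base order: A senator claimed that Vera reported that the coach admitted every editor has argued with the scout.

9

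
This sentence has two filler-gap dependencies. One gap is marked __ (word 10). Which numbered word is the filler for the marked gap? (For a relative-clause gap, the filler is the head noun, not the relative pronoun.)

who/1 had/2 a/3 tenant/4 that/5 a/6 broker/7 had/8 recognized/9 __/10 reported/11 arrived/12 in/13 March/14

The marked gap is inside the relative clause, the direct object of "recognized".
Its filler is the head noun "tenant" (via "that"), at word 4.
(The other dependency links word 1 to a gap after word 11.)

4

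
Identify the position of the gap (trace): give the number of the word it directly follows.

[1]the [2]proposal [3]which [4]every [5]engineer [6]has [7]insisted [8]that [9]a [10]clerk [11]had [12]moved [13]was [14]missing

The displaced element is "the proposal" (word 2).
It is linked across 1 clause boundary (that).
It functions as the direct object of "moved", so the gap sits immediately after word 12 ("moved").
Base order: Every engineer has insisted that a clerk had moved the proposal.

12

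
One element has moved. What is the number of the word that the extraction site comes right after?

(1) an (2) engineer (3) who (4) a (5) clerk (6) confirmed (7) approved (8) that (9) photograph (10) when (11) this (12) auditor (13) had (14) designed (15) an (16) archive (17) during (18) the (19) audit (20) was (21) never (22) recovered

6

The displaced element is "an engineer" (word 2).
It is linked across 1 clause boundary (Ø).
It functions as the subject of "approved", so the gap sits immediately after word 6 ("confirmed").
Base order: A clerk confirmed that an engineer approved that photograph when this auditor had designed an archive during the audit.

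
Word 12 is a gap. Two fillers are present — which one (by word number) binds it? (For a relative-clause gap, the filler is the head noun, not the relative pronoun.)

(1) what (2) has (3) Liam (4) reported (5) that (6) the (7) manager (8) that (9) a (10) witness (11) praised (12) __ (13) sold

7

The marked gap is inside the relative clause, the direct object of "praised".
Its filler is the head noun "manager" (via "that"), at word 7.
(The other dependency links word 1 to a gap after word 13.)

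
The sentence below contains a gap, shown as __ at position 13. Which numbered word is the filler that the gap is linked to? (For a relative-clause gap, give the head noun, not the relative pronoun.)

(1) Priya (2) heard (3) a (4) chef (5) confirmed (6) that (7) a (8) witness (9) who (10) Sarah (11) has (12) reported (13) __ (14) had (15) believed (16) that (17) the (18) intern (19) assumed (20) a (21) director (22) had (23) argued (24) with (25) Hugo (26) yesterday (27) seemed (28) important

8

The gap at 13 is the subject of "believed", inside a relative clause.
The relative pronoun is "who" (word 9); it is bound by the head noun immediately before it.
Its filler is the head noun "witness", at word 8.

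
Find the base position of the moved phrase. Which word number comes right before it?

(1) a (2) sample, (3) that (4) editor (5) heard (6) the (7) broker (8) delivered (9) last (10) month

The displaced element is "a sample" (word 2).
It is linked across 1 clause boundary (Ø).
It functions as the direct object of "delivered", so the gap sits immediately after word 8 ("delivered").
Base order: That editor heard the broker delivered a sample last month.

8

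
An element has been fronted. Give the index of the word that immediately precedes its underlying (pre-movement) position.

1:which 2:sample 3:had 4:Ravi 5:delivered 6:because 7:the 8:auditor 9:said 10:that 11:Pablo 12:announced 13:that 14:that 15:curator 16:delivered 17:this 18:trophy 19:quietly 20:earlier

5

The displaced element is "which sample" (word 2).
It functions as the direct object of "delivered", so the gap sits immediately after word 5 ("delivered").
Base order: Ravi had delivered which sample because the auditor said that Pablo announced that that curator delivered this trophy quietly earlier.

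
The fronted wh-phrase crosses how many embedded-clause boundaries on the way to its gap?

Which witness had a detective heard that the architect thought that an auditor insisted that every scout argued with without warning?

"which witness" is extracted from the PP object of "argued".
Boundaries crossed, outermost first: [that], [that], [that] — 3 in total.

3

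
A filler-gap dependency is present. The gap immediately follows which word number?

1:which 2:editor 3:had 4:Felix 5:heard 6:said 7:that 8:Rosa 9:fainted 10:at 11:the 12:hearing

The displaced element is "which editor" (word 2).
It is linked across 1 clause boundary (Ø).
It functions as the subject of "said", so the gap sits immediately after word 5 ("heard").
Base order: Felix had heard which editor said that Rosa fainted at the hearing.

5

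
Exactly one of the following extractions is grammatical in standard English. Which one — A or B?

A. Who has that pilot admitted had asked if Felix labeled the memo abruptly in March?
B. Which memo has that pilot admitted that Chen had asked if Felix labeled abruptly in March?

A

In B, the wh-phrase is extracted from inside a wh-island (introduced by "if"), which blocks movement.
In A, the extraction path crosses only that-complement boundaries, which are transparent.
So A is grammatical.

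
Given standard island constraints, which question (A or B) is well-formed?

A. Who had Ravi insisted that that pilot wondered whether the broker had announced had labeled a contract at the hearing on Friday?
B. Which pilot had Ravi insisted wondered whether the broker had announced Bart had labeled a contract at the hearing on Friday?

In A, the wh-phrase is extracted from inside a wh-island (introduced by "whether"), which blocks movement.
In B, the extraction path crosses only that-complement boundaries, which are transparent.
So B is grammatical.

B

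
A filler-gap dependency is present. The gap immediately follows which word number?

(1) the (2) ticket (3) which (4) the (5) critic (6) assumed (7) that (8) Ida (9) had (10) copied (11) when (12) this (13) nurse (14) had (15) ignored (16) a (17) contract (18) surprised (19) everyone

10

The displaced element is "the ticket" (word 2).
It is linked across 1 clause boundary (that).
It functions as the direct object of "copied", so the gap sits immediately after word 10 ("copied").
Base order: The critic assumed that Ida had copied the ticket when this nurse had ignored a contract.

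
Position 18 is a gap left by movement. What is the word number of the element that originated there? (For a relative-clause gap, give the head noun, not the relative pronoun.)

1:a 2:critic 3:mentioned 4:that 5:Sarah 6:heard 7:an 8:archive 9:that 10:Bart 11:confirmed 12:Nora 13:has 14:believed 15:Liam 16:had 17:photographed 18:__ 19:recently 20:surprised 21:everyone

8

The gap at 18 is the object of "photographed", inside a relative clause.
The relative pronoun is "that" (word 9); it is bound by the head noun immediately before it.
Its filler is the head noun "archive", at word 8.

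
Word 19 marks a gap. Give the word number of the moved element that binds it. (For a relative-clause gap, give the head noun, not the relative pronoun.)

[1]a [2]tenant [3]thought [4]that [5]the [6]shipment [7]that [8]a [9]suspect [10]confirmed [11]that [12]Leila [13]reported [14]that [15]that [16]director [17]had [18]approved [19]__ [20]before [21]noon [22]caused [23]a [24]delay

The gap at 19 is the object of "approved", inside a relative clause.
The relative pronoun is "that" (word 7); it is bound by the head noun immediately before it.
Its filler is the head noun "shipment", at word 6.

6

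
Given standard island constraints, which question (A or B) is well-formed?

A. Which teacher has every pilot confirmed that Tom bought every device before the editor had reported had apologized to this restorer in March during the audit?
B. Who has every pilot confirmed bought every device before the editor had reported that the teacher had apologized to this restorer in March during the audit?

B

In A, the wh-phrase is extracted from inside an adjunct island (introduced by "before"), which blocks movement.
In B, the extraction path crosses only that-complement boundaries, which are transparent.
So B is grammatical.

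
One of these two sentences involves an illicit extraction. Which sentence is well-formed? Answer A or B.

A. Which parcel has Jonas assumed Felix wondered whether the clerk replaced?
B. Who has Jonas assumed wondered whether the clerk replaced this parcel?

In A, the wh-phrase is extracted from inside a wh-island (introduced by "whether"), which blocks movement.
In B, the extraction path crosses only that-complement boundaries, which are transparent.
So B is grammatical.

B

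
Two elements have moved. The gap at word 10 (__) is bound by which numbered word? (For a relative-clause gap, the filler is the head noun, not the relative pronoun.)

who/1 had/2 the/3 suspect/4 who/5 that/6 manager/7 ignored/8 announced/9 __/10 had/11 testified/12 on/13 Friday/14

1

The marked gap is the subject of "testified".
Its filler is the fronted wh-phrase "who", at word 1.
(The other dependency links word 4 to a gap after word 8.)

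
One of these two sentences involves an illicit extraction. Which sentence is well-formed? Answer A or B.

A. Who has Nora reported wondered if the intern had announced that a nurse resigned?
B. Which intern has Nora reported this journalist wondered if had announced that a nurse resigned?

In B, the wh-phrase is extracted from inside a wh-island (introduced by "if"), which blocks movement.
In A, the extraction path crosses only that-complement boundaries, which are transparent.
So A is grammatical.

A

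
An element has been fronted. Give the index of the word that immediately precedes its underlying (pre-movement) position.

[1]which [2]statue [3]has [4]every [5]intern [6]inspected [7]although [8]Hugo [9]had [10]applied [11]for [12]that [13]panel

The displaced element is "which statue" (word 2).
It functions as the direct object of "inspected", so the gap sits immediately after word 6 ("inspected").
Base order: Every intern has inspected which statue although Hugo had applied for that panel.

6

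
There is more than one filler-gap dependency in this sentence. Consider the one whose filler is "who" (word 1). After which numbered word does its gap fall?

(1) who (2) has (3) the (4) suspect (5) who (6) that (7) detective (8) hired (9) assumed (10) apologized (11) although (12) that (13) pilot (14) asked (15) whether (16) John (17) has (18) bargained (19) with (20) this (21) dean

The displaced element is "who" (word 1).
It is linked across 1 clause boundary (Ø).
It functions as the subject of "apologized", so the gap sits immediately after word 9 ("assumed").
Base order: The suspect who that detective hired has assumed that who apologized although that pilot asked whether John has bargained with this dean.

9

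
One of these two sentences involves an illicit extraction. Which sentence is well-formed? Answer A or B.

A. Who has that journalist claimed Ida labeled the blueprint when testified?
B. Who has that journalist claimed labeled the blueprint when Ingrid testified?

In A, the wh-phrase is extracted from inside an adjunct island (introduced by "when"), which blocks movement.
In B, the extraction path crosses only that-complement boundaries, which are transparent.
So B is grammatical.

B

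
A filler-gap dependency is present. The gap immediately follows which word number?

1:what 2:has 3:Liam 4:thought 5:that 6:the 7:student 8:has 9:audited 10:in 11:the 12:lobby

9

The displaced element is "what" (word 1).
It is linked across 1 clause boundary (that).
It functions as the direct object of "audited", so the gap sits immediately after word 9 ("audited").
Base order: Liam has thought that the student has audited what in the lobby.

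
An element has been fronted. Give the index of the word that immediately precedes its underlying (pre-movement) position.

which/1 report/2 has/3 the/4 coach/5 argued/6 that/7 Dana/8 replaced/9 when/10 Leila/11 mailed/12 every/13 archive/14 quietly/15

The displaced element is "which report" (word 2).
It is linked across 1 clause boundary (that).
It functions as the direct object of "replaced", so the gap sits immediately after word 9 ("replaced").
Base order: The coach has argued that Dana replaced which report when Leila mailed every archive quietly.

9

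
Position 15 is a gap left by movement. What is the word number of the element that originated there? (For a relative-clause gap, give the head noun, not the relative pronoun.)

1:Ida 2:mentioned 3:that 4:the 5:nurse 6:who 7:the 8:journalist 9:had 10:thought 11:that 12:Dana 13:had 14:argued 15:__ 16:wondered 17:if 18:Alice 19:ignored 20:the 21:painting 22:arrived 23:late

5

The gap at 15 is the subject of "wondered", inside a relative clause.
The relative pronoun is "who" (word 6); it is bound by the head noun immediately before it.
Its filler is the head noun "nurse", at word 5.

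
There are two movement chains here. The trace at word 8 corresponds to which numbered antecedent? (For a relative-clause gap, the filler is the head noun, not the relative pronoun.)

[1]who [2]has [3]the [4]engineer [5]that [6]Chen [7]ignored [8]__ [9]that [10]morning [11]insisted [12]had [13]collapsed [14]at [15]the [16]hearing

The marked gap is inside the relative clause, the direct object of "ignored".
Its filler is the head noun "engineer" (via "that"), at word 4.
(The other dependency links word 1 to a gap after word 11.)

4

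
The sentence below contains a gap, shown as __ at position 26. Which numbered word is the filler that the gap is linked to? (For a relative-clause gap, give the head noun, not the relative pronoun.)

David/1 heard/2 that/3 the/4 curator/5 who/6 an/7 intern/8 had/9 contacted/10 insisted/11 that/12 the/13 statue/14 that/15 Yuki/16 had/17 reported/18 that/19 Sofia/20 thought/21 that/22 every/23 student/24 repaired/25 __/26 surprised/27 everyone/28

The gap at 26 is the object of "repaired", inside a relative clause.
The relative pronoun is "that" (word 15); it is bound by the head noun immediately before it.
Its filler is the head noun "statue", at word 14.

14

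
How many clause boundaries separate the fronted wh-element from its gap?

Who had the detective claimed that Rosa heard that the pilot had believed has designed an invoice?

"who" is extracted from the subject of "designed".
Boundaries crossed, outermost first: [that], [that], [Ø] — 3 in total.

3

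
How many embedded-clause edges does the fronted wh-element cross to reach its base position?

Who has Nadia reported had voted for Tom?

"who" is extracted from the subject of "voted".
Boundaries crossed, outermost first: [Ø] — 1 in total.

1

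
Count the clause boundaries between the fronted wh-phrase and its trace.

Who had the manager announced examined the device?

"who" is extracted from the subject of "examined".
Boundaries crossed, outermost first: [Ø] — 1 in total.

1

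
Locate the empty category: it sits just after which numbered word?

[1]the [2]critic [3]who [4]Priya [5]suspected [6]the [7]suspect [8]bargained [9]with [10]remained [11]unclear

The displaced element is "the critic" (word 2).
It is linked across 1 clause boundary (Ø).
It functions as the object of the preposition "with" of "bargained", so the gap sits immediately after word 9 ("with").
Base order: Priya suspected the suspect bargained with the critic.

9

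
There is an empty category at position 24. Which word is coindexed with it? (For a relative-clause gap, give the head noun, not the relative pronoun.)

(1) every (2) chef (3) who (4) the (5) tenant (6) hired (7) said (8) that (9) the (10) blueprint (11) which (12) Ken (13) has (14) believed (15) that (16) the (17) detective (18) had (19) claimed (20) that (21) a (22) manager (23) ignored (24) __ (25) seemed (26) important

10

The gap at 24 is the object of "ignored", inside a relative clause.
The relative pronoun is "which" (word 11); it is bound by the head noun immediately before it.
Its filler is the head noun "blueprint", at word 10.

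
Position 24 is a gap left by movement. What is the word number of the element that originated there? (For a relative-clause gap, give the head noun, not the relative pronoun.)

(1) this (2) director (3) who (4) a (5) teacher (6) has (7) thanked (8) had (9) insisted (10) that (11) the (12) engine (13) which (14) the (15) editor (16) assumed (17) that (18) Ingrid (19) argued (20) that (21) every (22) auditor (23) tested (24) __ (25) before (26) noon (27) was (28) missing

12

The gap at 24 is the object of "tested", inside a relative clause.
The relative pronoun is "which" (word 13); it is bound by the head noun immediately before it.
Its filler is the head noun "engine", at word 12.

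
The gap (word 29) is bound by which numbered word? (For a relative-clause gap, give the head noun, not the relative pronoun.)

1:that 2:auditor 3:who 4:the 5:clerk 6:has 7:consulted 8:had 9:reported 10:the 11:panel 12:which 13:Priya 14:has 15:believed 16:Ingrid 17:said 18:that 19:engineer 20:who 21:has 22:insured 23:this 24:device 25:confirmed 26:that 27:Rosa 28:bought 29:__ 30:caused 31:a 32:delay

11

The gap at 29 is the object of "bought", inside a relative clause.
The relative pronoun is "which" (word 12); it is bound by the head noun immediately before it.
Its filler is the head noun "panel", at word 11.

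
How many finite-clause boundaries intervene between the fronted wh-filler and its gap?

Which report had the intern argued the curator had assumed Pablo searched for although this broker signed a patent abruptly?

"which report" is extracted from the PP object of "searched".
Boundaries crossed, outermost first: [Ø], [Ø] — 2 in total.

2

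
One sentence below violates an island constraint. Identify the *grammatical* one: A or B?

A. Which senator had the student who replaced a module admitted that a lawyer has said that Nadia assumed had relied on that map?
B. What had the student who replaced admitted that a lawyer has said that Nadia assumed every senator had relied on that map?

In B, the wh-phrase is extracted from inside a complex-NP island (relative clause) (introduced by "who"), which blocks movement.
In A, the extraction path crosses only that-complement boundaries, which are transparent.
So A is grammatical.

A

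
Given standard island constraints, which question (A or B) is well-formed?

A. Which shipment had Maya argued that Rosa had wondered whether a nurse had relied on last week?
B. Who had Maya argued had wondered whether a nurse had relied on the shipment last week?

B

In A, the wh-phrase is extracted from inside a wh-island (introduced by "whether"), which blocks movement.
In B, the extraction path crosses only that-complement boundaries, which are transparent.
So B is grammatical.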